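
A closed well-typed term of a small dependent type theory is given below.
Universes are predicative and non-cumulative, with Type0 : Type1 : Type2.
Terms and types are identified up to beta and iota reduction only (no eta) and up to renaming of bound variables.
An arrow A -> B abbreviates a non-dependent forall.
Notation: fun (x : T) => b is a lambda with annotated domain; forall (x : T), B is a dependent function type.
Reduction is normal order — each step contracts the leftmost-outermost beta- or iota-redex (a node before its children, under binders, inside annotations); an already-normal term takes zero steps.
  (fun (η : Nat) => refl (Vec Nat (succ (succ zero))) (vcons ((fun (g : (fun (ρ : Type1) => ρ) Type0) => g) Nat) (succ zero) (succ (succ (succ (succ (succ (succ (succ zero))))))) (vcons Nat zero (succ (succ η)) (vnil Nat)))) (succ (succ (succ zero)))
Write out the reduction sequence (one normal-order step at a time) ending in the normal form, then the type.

normal-order reduction sequence:
  (fun (η : Nat) => refl (Vec Nat (succ (succ zero))) (vcons ((fun (g : (fun (ρ : Type1) => ρ) Type0) => g) Nat) (succ zero) (succ (succ (succ (succ (succ (succ (succ zero))))))) (vcons Nat zero (succ (succ η)) (vnil Nat)))) (succ (succ (succ zero)))
  ~> refl (Vec Nat (succ (succ zero))) (vcons ((fun (η : (fun (g : Type1) => g) Type0) => η) Nat) (succ zero) (succ (succ (succ (succ (succ (succ (succ zero))))))) (vcons Nat zero (succ (succ (succ (succ (succ zero))))) (vnil Nat)))
  ~> refl (Vec Nat (succ (succ zero))) (vcons Nat (succ zero) (succ (succ (succ (succ (succ (succ (succ zero))))))) (vcons Nat zero (succ (succ (succ (succ (succ zero))))) (vnil Nat)))
inferred type:
  Eq (Vec Nat (succ (succ zero))) (vcons Nat (succ zero) (succ (succ (succ (succ (succ (succ (succ zero))))))) (vcons Nat zero (succ (succ (succ (succ (succ zero))))) (vnil Nat))) (vcons Nat (succ zero) (succ (succ (succ (succ (succ (succ (succ zero))))))) (vcons Nat zero (succ (succ (succ (succ (succ zero))))) (vnil Nat)))


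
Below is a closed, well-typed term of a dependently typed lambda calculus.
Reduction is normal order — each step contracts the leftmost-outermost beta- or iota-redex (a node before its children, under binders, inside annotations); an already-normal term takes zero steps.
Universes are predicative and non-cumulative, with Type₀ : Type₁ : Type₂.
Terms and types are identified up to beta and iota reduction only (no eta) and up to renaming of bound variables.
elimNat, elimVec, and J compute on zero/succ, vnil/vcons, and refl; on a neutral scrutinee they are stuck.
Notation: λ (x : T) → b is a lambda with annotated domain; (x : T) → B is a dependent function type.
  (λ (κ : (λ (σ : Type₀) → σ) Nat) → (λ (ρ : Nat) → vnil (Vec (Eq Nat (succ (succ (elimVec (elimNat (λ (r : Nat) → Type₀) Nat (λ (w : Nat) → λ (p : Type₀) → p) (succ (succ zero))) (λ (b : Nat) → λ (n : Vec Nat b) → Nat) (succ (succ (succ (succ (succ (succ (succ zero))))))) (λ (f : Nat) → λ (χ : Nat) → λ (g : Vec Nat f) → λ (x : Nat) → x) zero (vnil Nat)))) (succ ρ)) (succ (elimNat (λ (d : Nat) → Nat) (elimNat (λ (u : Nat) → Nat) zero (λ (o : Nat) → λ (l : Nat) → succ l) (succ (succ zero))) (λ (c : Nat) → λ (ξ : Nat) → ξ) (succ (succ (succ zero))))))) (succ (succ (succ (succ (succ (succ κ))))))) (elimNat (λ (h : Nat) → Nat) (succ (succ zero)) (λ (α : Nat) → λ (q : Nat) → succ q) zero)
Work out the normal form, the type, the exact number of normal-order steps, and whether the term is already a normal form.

resulting normal form:
  vnil (Vec (Eq Nat (succ (succ (succ (succ (succ (succ (succ (succ (succ zero))))))))) (succ (succ (succ (succ (succ (succ (succ (succ (succ zero)))))))))) (succ (succ (succ zero))))
inferred type:
  Vec (Vec (Eq Nat (succ (succ (succ (succ (succ (succ (succ (succ (succ zero))))))))) (succ (succ (succ (succ (succ (succ (succ (succ (succ zero)))))))))) (succ (succ (succ zero)))) zero
normal-order step count: 21
term was already normal: no
first redex: a beta-redex


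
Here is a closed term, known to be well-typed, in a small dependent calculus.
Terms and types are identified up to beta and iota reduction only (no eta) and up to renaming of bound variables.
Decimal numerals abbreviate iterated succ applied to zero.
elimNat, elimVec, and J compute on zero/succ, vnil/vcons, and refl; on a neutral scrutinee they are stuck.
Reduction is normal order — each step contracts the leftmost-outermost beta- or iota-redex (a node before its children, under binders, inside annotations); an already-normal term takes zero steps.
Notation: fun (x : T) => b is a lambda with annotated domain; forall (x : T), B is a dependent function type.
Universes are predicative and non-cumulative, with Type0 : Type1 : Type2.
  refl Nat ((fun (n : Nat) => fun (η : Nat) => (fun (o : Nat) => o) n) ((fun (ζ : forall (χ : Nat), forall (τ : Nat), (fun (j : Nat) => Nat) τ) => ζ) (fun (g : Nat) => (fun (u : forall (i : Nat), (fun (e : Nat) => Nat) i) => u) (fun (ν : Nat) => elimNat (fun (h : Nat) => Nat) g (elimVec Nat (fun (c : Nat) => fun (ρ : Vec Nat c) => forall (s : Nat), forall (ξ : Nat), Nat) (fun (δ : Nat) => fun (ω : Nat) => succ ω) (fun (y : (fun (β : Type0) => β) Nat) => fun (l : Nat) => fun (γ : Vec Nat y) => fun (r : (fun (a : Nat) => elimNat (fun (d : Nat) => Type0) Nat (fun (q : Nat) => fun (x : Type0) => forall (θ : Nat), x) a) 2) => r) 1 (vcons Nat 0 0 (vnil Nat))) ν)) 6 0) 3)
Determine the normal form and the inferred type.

reduced normal form:
  refl Nat 6
the term's type:
  Eq Nat 6 6
observation: 8 normal-order steps normalize the term, beginning with a beta-redex.


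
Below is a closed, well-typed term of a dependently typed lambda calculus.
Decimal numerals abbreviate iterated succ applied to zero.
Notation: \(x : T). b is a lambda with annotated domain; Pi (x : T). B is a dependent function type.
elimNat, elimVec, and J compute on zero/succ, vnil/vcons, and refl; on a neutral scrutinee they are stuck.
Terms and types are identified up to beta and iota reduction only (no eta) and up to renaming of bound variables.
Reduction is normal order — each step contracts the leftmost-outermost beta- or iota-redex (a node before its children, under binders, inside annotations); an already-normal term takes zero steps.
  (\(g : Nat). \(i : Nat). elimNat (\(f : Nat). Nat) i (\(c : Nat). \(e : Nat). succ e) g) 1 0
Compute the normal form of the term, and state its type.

reduced normal form:
  1
type:
  Nat


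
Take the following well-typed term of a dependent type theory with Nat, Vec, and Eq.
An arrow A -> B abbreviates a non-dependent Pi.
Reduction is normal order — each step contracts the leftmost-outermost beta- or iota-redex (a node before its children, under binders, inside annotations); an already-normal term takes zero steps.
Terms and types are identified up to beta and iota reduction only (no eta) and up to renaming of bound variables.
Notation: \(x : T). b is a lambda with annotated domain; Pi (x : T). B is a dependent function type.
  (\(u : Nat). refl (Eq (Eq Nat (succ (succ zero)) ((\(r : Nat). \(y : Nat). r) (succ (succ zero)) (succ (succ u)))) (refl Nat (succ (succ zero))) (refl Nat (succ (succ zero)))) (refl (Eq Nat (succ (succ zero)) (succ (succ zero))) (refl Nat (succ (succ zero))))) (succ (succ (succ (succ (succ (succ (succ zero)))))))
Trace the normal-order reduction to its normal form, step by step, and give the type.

reduction (normal order):
  (\(u : Nat). refl (Eq (Eq Nat (succ (succ zero)) ((\(r : Nat). \(y : Nat). r) (succ (succ zero)) (succ (succ u)))) (refl Nat (succ (succ zero))) (refl Nat (succ (succ zero)))) (refl (Eq Nat (succ (succ zero)) (succ (succ zero))) (refl Nat (succ (succ zero))))) (succ (succ (succ (succ (succ (succ (succ zero)))))))
  ~> refl (Eq (Eq Nat (succ (succ zero)) ((\(u : Nat). \(r : Nat). u) (succ (succ zero)) (succ (succ (succ (succ (succ (succ (succ (succ (succ zero))))))))))) (refl Nat (succ (succ zero))) (refl Nat (succ (succ zero)))) (refl (Eq Nat (succ (succ zero)) (succ (succ zero))) (refl Nat (succ (succ zero))))
  ~> refl (Eq (Eq Nat (succ (succ zero)) ((\(u : Nat). succ (succ zero)) (succ (succ (succ (succ (succ (succ (succ (succ (succ zero))))))))))) (refl Nat (succ (succ zero))) (refl Nat (succ (succ zero)))) (refl (Eq Nat (succ (succ zero)) (succ (succ zero))) (refl Nat (succ (succ zero))))
  ~> refl (Eq (Eq Nat (succ (succ zero)) (succ (succ zero))) (refl Nat (succ (succ zero))) (refl Nat (succ (succ zero)))) (refl (Eq Nat (succ (succ zero)) (succ (succ zero))) (refl Nat (succ (succ zero))))
inferred type:
  Eq (Eq (Eq Nat (succ (succ zero)) (succ (succ zero))) (refl Nat (succ (succ zero))) (refl Nat (succ (succ zero)))) (refl (Eq Nat (succ (succ zero)) (succ (succ zero))) (refl Nat (succ (succ zero)))) (refl (Eq Nat (succ (succ zero)) (succ (succ zero))) (refl Nat (succ (succ zero))))


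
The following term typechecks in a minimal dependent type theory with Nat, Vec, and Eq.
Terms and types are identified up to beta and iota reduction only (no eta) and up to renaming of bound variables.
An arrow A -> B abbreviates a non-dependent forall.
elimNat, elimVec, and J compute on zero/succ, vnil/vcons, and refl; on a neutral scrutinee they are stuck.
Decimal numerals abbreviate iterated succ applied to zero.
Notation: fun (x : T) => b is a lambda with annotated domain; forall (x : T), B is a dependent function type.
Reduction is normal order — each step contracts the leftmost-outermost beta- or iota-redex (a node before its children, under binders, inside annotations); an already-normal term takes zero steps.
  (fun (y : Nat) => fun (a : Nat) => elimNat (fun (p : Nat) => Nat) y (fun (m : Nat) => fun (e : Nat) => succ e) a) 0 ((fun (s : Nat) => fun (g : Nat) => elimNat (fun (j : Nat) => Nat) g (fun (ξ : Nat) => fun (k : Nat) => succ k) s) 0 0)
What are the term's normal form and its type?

resulting normal form:
  0
inferred type:
  Nat


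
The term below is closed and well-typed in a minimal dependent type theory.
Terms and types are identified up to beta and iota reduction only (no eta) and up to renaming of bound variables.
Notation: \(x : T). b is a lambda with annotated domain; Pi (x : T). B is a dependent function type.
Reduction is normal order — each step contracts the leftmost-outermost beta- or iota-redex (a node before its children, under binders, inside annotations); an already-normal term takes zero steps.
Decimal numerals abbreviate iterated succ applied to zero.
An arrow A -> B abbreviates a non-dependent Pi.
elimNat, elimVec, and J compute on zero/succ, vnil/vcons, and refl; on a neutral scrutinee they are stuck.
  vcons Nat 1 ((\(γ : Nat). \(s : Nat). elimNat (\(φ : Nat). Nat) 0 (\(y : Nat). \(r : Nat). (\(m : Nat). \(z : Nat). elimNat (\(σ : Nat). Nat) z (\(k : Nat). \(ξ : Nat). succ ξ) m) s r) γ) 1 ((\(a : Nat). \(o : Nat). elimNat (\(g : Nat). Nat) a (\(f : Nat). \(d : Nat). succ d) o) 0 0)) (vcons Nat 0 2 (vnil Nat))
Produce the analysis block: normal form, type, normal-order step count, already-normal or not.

normal form:
  vcons Nat 1 0 (vcons Nat 0 2 (vnil Nat))
inferred type:
  Vec Nat 2
normal-order step count: 12
term was already normal: no
first redex: a beta-redex


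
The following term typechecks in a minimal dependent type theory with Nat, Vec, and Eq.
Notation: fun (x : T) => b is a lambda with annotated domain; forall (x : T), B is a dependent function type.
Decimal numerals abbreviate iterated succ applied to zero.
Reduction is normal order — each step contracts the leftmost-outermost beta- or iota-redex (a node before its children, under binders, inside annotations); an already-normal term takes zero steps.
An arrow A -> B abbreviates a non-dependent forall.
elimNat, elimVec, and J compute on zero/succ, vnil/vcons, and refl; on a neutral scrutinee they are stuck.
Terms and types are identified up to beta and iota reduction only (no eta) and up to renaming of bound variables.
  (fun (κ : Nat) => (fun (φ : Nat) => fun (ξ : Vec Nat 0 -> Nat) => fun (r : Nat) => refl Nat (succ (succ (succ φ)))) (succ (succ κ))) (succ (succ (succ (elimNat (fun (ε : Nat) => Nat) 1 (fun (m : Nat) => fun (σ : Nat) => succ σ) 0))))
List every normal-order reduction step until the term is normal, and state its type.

normal-order reduction sequence:
  (fun (κ : Nat) => (fun (φ : Nat) => fun (ξ : Vec Nat 0 -> Nat) => fun (r : Nat) => refl Nat (succ (succ (succ φ)))) (succ (succ κ))) (succ (succ (succ (elimNat (fun (ε : Nat) => Nat) 1 (fun (m : Nat) => fun (σ : Nat) => succ σ) 0))))
  ~> (fun (κ : Nat) => fun (φ : Vec Nat 0 -> Nat) => fun (ξ : Nat) => refl Nat (succ (succ (succ κ)))) (succ (succ (succ (succ (succ (elimNat (fun (r : Nat) => Nat) 1 (fun (ε : Nat) => fun (m : Nat) => succ m) 0))))))
  ~> fun (κ : Vec Nat 0 -> Nat) => fun (φ : Nat) => refl Nat (succ (succ (succ (succ (succ (succ (succ (succ (elimNat (fun (ξ : Nat) => Nat) 1 (fun (r : Nat) => fun (ε : Nat) => succ ε) 0)))))))))
  ~> fun (κ : Vec Nat 0 -> Nat) => fun (φ : Nat) => refl Nat 9
inferred type:
  (Vec Nat 0 -> Nat) -> Nat -> Eq Nat 9 9


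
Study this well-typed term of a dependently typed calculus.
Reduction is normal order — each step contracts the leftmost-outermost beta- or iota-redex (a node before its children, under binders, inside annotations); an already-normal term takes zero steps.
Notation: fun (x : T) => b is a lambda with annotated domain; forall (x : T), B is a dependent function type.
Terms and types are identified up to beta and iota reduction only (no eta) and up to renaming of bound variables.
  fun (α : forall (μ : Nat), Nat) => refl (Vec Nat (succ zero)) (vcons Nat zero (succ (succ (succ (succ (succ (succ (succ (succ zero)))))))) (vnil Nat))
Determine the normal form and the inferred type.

normal form:
  fun (α : forall (μ : Nat), Nat) => refl (Vec Nat (succ zero)) (vcons Nat zero (succ (succ (succ (succ (succ (succ (succ (succ zero)))))))) (vnil Nat))
inferred type:
  forall (α : forall (μ : Nat), Nat), Eq (Vec Nat (succ zero)) (vcons Nat zero (succ (succ (succ (succ (succ (succ (succ (succ zero)))))))) (vnil Nat)) (vcons Nat zero (succ (succ (succ (succ (succ (succ (succ (succ zero)))))))) (vnil Nat))
observation: no redex remains anywhere in the term; it is its own normal form.


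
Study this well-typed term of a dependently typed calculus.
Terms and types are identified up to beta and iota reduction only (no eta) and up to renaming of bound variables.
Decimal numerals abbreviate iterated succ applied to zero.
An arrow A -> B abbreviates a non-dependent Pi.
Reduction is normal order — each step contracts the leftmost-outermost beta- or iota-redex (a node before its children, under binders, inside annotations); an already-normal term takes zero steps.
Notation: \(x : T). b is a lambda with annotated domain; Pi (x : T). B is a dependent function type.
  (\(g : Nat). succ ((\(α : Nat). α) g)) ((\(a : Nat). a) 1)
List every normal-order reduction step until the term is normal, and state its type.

normal-order reduction sequence:
  (\(g : Nat). succ ((\(α : Nat). α) g)) ((\(a : Nat). a) 1)
  ~> succ ((\(g : Nat). g) ((\(α : Nat). α) 1))
  ~> succ ((\(g : Nat). g) 1)
  ~> 2
type:
  Nat


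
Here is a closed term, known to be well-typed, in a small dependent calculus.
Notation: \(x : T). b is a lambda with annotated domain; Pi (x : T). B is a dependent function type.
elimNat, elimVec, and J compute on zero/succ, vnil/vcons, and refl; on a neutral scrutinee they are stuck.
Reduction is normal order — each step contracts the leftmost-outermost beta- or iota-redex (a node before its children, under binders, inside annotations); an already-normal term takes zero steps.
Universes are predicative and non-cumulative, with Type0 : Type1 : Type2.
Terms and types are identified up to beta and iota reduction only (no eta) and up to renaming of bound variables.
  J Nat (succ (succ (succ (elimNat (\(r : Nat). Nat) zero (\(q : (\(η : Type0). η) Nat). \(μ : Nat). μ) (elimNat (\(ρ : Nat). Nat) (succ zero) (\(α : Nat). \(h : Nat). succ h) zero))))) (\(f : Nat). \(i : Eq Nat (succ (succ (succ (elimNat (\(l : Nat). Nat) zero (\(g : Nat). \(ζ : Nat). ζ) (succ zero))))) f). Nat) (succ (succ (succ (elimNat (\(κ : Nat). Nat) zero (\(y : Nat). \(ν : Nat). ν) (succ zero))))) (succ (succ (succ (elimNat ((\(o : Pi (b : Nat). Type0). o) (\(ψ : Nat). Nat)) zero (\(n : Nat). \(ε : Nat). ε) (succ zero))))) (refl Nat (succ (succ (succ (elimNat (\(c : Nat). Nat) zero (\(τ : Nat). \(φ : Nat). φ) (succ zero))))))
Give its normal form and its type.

normal form:
  succ (succ (succ zero))
the term's type:
  Nat
observation: the term reaches its normal form after 5 normal-order steps.


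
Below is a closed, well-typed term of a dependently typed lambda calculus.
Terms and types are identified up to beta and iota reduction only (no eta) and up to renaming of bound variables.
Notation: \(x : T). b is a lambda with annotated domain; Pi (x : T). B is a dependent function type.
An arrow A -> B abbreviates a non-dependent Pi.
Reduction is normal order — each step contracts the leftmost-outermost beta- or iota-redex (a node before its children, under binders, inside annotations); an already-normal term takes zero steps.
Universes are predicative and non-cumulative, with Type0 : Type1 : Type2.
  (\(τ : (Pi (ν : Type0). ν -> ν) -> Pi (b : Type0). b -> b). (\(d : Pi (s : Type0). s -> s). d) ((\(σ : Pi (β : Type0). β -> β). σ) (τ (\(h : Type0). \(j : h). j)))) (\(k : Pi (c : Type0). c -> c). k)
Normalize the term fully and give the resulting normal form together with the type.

reduced normal form:
  \(τ : Type0). \(ν : τ). ν
inferred type:
  Pi (τ : Type0). τ -> τ
observation: the first redex contracted is a beta-redex; the normal form is reached in 4 normal-order steps.


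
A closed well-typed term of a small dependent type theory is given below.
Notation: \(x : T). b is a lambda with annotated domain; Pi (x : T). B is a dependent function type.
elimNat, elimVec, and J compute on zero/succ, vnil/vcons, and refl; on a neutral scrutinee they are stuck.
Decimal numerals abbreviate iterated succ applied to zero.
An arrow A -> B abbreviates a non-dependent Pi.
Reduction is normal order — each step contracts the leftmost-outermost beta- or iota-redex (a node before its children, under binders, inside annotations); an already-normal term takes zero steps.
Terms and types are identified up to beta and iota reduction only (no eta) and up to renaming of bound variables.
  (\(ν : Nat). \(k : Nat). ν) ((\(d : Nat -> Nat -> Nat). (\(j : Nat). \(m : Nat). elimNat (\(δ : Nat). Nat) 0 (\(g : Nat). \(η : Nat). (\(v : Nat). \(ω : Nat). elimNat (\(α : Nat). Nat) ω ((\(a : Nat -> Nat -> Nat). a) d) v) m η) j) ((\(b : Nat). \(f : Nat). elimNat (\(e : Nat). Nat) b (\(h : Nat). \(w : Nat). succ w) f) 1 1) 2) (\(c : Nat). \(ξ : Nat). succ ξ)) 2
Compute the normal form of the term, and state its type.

reduced normal form:
  4
inferred type:
  Nat


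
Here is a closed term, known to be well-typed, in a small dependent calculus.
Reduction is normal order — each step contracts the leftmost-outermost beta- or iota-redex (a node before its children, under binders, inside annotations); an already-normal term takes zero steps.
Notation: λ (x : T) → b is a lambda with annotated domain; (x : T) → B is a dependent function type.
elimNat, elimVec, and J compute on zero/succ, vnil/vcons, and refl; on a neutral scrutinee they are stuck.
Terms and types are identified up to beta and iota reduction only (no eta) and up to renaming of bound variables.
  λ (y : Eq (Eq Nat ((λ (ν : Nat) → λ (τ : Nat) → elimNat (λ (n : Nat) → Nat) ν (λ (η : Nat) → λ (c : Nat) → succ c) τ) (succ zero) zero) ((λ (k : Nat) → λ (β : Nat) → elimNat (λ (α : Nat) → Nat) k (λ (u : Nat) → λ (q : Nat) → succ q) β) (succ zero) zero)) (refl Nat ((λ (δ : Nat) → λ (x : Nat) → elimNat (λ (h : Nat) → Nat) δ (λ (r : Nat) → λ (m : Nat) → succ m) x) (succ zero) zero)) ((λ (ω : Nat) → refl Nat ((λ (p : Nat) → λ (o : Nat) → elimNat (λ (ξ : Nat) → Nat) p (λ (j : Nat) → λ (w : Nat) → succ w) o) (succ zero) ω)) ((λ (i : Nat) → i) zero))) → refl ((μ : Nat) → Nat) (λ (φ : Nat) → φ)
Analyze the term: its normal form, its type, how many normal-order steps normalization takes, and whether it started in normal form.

reduced normal form:
  λ (y : Eq (Eq Nat (succ zero) (succ zero)) (refl Nat (succ zero)) (refl Nat (succ zero))) → refl ((ν : Nat) → Nat) (λ (τ : Nat) → τ)
type:
  (y : Eq (Eq Nat (succ zero) (succ zero)) (refl Nat (succ zero)) (refl Nat (succ zero))) → Eq ((ν : Nat) → Nat) (λ (τ : Nat) → τ) (λ (n : Nat) → n)
normal-order step count: 14
term was already normal: no
first redex: a beta-redex


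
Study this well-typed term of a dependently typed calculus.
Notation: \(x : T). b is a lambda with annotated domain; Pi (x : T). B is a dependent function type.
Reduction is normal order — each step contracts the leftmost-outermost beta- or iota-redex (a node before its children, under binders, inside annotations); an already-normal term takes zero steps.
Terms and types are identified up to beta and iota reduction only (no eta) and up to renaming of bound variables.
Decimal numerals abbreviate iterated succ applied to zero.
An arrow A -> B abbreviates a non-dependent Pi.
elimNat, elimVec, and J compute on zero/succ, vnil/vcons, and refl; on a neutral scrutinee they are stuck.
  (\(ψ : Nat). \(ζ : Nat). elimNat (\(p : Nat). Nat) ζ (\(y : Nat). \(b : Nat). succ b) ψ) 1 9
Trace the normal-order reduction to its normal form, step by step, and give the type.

normal-order reduction:
  (\(ψ : Nat). \(ζ : Nat). elimNat (\(p : Nat). Nat) ζ (\(y : Nat). \(b : Nat). succ b) ψ) 1 9
  ~> (\(ψ : Nat). elimNat (\(ζ : Nat). Nat) ψ (\(p : Nat). \(y : Nat). succ y) 1) 9
  ~> elimNat (\(ψ : Nat). Nat) 9 (\(ζ : Nat). \(p : Nat). succ p) 1
  ~> (\(ψ : Nat). \(ζ : Nat). succ ζ) 0 (elimNat (\(p : Nat). Nat) 9 (\(y : Nat). \(b : Nat). succ b) 0)
  ~> (\(ψ : Nat). succ ψ) (elimNat (\(ζ : Nat). Nat) 9 (\(p : Nat). \(y : Nat). succ y) 0)
  ~> succ (elimNat (\(ψ : Nat). Nat) 9 (\(ζ : Nat). \(p : Nat). succ p) 0)
  ~> 10
the term's type:
  Nat


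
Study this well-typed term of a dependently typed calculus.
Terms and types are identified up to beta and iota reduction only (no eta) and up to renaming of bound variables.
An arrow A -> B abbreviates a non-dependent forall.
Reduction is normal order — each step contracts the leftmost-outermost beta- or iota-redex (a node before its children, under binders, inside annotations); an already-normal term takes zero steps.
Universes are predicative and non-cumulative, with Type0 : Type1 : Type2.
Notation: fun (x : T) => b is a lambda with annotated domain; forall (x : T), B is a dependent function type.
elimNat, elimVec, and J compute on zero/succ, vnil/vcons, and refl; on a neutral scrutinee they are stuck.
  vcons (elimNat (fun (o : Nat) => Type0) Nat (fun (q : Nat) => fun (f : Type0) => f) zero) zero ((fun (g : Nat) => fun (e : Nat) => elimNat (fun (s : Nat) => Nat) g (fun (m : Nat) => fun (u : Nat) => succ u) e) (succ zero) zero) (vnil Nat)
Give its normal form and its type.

resulting normal form:
  vcons Nat zero (succ zero) (vnil Nat)
type:
  Vec Nat (succ zero)


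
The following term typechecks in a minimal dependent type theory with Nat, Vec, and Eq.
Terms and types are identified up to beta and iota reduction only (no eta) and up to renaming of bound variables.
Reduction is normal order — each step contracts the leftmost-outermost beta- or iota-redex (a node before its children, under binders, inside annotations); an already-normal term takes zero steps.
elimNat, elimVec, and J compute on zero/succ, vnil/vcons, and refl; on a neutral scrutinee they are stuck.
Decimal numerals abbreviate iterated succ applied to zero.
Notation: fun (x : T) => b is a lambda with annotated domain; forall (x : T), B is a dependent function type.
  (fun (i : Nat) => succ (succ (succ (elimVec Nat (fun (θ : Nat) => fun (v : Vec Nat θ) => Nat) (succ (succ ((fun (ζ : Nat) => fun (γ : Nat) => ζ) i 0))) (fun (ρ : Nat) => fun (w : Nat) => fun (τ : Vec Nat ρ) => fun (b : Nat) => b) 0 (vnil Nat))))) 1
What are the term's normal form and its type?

resulting normal form:
  6
the term's type:
  Nat
observation: 4 normal-order steps separate the term from its normal form.


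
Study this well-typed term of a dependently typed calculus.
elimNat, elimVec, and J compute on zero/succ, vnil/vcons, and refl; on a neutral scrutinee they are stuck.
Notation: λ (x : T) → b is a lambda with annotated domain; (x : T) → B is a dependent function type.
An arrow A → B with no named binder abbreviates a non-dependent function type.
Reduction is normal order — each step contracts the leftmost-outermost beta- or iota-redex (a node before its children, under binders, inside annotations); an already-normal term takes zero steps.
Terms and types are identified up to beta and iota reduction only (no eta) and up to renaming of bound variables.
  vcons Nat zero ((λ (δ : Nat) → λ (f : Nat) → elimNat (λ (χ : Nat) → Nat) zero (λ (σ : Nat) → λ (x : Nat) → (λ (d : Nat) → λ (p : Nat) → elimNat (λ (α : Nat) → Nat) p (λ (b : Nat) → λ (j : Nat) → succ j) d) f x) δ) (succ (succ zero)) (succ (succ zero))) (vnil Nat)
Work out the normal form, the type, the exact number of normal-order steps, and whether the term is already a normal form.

normal form:
  vcons Nat zero (succ (succ (succ (succ zero)))) (vnil Nat)
inferred type:
  Vec Nat (succ zero)
normal-order step count: 27
already normal: no
first redex: a beta-redex


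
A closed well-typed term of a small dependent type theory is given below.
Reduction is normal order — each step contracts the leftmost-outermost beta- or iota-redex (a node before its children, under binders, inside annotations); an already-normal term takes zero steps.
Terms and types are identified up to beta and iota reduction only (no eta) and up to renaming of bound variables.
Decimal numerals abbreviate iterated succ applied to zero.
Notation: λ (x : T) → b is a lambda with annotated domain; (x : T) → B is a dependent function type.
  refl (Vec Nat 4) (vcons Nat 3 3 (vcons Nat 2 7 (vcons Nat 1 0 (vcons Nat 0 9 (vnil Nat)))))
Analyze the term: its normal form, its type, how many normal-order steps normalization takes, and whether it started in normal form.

normal form:
  refl (Vec Nat 4) (vcons Nat 3 3 (vcons Nat 2 7 (vcons Nat 1 0 (vcons Nat 0 9 (vnil Nat)))))
the term's type:
  Eq (Vec Nat 4) (vcons Nat 3 3 (vcons Nat 2 7 (vcons Nat 1 0 (vcons Nat 0 9 (vnil Nat))))) (vcons Nat 3 3 (vcons Nat 2 7 (vcons Nat 1 0 (vcons Nat 0 9 (vnil Nat)))))
steps to reach normal form (normal order): 0
started in normal form: yes


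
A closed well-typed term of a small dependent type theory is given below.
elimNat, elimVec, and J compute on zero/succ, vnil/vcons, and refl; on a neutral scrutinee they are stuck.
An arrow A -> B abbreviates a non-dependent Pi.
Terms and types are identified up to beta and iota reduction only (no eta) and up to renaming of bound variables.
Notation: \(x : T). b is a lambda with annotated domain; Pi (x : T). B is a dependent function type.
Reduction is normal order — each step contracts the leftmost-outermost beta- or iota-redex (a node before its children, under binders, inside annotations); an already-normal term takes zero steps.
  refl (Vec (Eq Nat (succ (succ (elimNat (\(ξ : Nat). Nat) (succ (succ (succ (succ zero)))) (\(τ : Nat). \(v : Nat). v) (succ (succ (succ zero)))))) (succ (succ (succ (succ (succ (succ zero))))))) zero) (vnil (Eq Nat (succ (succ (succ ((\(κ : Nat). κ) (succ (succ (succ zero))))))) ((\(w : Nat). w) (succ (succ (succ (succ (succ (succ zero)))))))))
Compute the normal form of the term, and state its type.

resulting normal form:
  refl (Vec (Eq Nat (succ (succ (succ (succ (succ (succ zero)))))) (succ (succ (succ (succ (succ (succ zero))))))) zero) (vnil (Eq Nat (succ (succ (succ (succ (succ (succ zero)))))) (succ (succ (succ (succ (succ (succ zero))))))))
the term's type:
  Eq (Vec (Eq Nat (succ (succ (succ (succ (succ (succ zero)))))) (succ (succ (succ (succ (succ (succ zero))))))) zero) (vnil (Eq Nat (succ (succ (succ (succ (succ (succ zero)))))) (succ (succ (succ (succ (succ (succ zero)))))))) (vnil (Eq Nat (succ (succ (succ (succ (succ (succ zero)))))) (succ (succ (succ (succ (succ (succ zero))))))))


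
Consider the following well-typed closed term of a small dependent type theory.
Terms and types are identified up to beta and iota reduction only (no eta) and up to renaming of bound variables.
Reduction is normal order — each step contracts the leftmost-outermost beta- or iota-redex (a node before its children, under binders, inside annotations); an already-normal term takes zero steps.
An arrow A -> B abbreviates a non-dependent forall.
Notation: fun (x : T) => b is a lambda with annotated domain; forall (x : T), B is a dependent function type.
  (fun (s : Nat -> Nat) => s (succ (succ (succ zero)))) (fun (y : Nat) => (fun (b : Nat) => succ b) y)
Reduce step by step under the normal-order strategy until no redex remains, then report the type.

normal-order reduction sequence:
  (fun (s : Nat -> Nat) => s (succ (succ (succ zero)))) (fun (y : Nat) => (fun (b : Nat) => succ b) y)
  ~> (fun (s : Nat) => (fun (y : Nat) => succ y) s) (succ (succ (succ zero)))
  ~> (fun (s : Nat) => succ s) (succ (succ (succ zero)))
  ~> succ (succ (succ (succ zero)))
type:
  Nat


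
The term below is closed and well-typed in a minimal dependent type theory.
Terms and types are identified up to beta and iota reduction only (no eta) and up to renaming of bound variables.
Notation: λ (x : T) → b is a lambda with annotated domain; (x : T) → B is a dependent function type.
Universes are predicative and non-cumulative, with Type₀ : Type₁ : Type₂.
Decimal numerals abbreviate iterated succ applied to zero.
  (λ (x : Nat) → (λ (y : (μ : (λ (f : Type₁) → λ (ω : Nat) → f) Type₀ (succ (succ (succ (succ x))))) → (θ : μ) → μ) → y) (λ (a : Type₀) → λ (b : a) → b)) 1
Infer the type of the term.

inferred type:
  (x : Type₀) → (y : x) → x


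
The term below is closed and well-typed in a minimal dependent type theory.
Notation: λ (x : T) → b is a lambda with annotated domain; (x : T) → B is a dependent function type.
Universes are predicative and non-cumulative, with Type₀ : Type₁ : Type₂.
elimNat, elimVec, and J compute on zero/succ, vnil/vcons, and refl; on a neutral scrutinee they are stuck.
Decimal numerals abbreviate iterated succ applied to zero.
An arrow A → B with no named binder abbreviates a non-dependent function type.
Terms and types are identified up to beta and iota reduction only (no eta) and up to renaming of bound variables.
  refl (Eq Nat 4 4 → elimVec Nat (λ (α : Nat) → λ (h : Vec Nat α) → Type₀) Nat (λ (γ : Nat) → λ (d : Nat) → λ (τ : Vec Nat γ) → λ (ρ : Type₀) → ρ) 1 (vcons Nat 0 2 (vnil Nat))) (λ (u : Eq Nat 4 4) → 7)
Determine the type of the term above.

inferred type:
  Eq (Eq Nat 4 4 → Nat) (λ (α : Eq Nat 4 4) → 7) (λ (h : Eq Nat 4 4) → 7)


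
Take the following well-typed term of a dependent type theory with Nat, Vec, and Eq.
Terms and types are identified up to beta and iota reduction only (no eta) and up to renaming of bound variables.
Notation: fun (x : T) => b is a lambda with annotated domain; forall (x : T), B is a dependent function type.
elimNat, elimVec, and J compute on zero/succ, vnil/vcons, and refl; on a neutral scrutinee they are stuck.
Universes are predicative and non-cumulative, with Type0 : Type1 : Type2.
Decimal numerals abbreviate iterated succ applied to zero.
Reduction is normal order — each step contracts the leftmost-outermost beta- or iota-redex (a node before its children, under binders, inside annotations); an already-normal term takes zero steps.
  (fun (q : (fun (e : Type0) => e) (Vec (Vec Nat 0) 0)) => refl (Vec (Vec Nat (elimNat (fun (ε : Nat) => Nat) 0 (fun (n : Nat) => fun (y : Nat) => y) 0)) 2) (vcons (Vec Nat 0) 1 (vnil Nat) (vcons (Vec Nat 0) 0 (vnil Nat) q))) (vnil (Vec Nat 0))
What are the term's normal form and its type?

reduced normal form:
  refl (Vec (Vec Nat 0) 2) (vcons (Vec Nat 0) 1 (vnil Nat) (vcons (Vec Nat 0) 0 (vnil Nat) (vnil (Vec Nat 0))))
type:
  Eq (Vec (Vec Nat 0) 2) (vcons (Vec Nat 0) 1 (vnil Nat) (vcons (Vec Nat 0) 0 (vnil Nat) (vnil (Vec Nat 0)))) (vcons (Vec Nat 0) 1 (vnil Nat) (vcons (Vec Nat 0) 0 (vnil Nat) (vnil (Vec Nat 0))))
observation: the first redex contracted is a beta-redex; the normal form is reached in 2 normal-order steps.


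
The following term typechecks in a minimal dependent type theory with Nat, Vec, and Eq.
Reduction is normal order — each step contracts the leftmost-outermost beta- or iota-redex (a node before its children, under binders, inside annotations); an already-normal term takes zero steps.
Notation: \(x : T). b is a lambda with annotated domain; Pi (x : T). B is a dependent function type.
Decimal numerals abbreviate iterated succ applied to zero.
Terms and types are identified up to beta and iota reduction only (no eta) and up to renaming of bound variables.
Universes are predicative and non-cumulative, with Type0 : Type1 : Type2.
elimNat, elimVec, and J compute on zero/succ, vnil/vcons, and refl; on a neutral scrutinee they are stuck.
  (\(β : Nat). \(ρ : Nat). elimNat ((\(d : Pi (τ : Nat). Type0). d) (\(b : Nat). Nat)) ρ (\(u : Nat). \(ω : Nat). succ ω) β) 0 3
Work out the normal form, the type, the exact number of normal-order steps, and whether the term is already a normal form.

normal form:
  3
inferred type:
  Nat
steps to reach normal form (normal order): 3
term was already normal: no
first redex: a beta-redex


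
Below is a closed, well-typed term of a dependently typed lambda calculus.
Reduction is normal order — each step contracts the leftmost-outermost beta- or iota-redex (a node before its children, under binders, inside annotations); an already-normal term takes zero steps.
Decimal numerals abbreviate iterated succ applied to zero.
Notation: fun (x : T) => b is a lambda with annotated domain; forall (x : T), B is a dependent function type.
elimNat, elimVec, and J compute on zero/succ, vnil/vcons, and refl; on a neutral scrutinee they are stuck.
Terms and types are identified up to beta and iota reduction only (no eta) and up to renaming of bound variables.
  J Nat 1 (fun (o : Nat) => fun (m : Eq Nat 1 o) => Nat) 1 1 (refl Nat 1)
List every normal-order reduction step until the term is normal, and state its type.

reduction (normal order):
  J Nat 1 (fun (o : Nat) => fun (m : Eq Nat 1 o) => Nat) 1 1 (refl Nat 1)
  ~> 1
type:
  Nat


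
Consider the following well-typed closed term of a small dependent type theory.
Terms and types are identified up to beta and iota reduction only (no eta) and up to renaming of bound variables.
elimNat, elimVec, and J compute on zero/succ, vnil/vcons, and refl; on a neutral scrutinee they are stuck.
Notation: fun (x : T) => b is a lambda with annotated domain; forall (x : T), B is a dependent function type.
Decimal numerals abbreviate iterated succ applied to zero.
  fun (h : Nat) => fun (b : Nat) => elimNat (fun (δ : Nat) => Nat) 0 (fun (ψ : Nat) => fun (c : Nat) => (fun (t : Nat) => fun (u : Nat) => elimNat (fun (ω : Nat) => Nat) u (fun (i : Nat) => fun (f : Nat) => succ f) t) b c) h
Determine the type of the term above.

the term's type:
  forall (h : Nat), forall (b : Nat), Nat


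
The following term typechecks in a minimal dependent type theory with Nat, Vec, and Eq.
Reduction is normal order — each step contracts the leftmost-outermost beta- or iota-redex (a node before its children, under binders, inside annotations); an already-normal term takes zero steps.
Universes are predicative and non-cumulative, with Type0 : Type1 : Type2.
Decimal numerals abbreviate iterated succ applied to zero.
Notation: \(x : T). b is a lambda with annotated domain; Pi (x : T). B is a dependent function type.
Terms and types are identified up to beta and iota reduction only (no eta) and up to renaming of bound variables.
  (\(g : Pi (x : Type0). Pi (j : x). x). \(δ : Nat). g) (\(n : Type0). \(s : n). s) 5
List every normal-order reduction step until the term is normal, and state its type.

reduction (normal order):
  (\(g : Pi (x : Type0). Pi (j : x). x). \(δ : Nat). g) (\(n : Type0). \(s : n). s) 5
  ~> (\(g : Nat). \(x : Type0). \(j : x). j) 5
  ~> \(g : Type0). \(x : g). x
the term's type:
  Pi (g : Type0). Pi (x : g). g


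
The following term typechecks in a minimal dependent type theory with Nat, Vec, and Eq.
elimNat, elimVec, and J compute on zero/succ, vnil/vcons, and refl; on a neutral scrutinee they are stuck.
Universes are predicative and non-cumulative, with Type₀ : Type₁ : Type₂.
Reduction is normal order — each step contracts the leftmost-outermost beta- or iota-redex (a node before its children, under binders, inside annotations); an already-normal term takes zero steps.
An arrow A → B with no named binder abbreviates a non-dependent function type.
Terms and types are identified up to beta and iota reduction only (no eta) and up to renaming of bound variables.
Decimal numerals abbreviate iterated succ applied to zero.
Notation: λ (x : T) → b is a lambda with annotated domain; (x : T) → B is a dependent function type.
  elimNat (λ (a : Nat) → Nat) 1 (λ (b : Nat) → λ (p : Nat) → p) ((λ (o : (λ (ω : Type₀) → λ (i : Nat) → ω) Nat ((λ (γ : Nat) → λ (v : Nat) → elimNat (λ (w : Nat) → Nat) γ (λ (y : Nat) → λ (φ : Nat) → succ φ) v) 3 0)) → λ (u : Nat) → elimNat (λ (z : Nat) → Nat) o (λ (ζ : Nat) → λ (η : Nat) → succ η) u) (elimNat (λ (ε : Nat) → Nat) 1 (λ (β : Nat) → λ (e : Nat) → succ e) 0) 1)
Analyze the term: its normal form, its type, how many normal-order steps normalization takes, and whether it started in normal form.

resulting normal form:
  1
the term's type:
  Nat
reduction steps (normal order): 14
term was already normal: no
first redex: a beta-redex


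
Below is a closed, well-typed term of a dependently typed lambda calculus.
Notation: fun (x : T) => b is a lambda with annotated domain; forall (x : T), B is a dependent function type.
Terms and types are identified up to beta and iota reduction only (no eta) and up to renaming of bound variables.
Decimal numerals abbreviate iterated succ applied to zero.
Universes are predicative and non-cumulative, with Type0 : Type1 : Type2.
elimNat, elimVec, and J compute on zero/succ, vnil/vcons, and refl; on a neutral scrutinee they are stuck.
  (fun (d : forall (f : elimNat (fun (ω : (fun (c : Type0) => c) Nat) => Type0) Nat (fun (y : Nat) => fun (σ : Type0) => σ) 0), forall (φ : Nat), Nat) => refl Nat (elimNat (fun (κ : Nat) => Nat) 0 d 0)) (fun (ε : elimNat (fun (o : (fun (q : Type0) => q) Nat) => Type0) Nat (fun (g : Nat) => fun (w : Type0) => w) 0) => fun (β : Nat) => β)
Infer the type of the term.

inferred type:
  Eq Nat 0 0


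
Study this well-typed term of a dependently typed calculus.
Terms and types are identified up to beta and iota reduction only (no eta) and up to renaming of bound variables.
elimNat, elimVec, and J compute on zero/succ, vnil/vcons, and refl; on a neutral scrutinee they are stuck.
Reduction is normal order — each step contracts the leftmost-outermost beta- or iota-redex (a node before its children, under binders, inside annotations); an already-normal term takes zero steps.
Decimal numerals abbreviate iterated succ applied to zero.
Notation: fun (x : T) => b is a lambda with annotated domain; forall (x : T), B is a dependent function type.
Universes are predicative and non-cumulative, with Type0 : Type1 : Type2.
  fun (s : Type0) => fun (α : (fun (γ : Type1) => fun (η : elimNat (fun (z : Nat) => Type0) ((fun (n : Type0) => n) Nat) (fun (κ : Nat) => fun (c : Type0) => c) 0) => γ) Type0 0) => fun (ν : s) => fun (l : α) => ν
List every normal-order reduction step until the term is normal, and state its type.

reduction (normal order):
  fun (s : Type0) => fun (α : (fun (γ : Type1) => fun (η : elimNat (fun (z : Nat) => Type0) ((fun (n : Type0) => n) Nat) (fun (κ : Nat) => fun (c : Type0) => c) 0) => γ) Type0 0) => fun (ν : s) => fun (l : α) => ν
  ~> fun (s : Type0) => fun (α : (fun (γ : elimNat (fun (η : Nat) => Type0) ((fun (z : Type0) => z) Nat) (fun (n : Nat) => fun (κ : Type0) => κ) 0) => Type0) 0) => fun (c : s) => fun (ν : α) => c
  ~> fun (s : Type0) => fun (α : Type0) => fun (γ : s) => fun (η : α) => γ
type:
  forall (s : Type0), forall (α : Type0), forall (γ : s), forall (η : α), s
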